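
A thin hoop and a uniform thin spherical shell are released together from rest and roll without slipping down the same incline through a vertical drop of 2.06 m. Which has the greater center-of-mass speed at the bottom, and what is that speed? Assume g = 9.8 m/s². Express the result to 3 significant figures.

the uniform thin spherical shell, at v ≈ 4.92 m/s

For rolling without slipping, Mgh = ½(1+k)Mv² where k = I/(MR²), so v = √(2gh/(1+k)).
Thin hoop: k = 1, giving v = √(2×9.8×2.06/2) = 4.493 m/s.
Uniform thin spherical shell: k = 2/3, giving v = √(2×9.8×2.06/1.667) = 4.922 m/s.
The smaller k wins: the uniform thin spherical shell, at ≈ 4.92 m/s.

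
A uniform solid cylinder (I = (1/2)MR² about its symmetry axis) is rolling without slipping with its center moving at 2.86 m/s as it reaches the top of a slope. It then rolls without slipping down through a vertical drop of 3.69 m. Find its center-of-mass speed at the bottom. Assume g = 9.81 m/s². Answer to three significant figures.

With I = (1/2)MR², the ratio k = I/(MR²) is 0.5.
Rolling without slipping gives ω = v/R, so the total kinetic energy is ½Mv² + ½Iω² = ½(1+k)Mv² = (3/4)Mv².
Energy conservation: (3/4)Mv₀² + Mgh = (3/4)Mv², so v² = v₀² + 2gh/(1+k).
v = √(2.86² + 2×9.81×3.69/1.5) = √56.44 ≈ 7.51 m/s.

v ≈ 7.51 m/s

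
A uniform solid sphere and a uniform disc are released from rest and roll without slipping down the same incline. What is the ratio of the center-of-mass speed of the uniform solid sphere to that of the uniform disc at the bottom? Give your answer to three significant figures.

Each satisfies Mgh = ½(1+k)Mv² with k = I/(MR²), so v ∝ 1/√(1+k).
For the uniform solid sphere k = 0.4; for the uniform disc k = 0.5.
v₁/v₂ = √((1+k₂)/(1+k₁)) = √(1.5/1.4) ≈ 1.04.

v_ratio ≈ 1.04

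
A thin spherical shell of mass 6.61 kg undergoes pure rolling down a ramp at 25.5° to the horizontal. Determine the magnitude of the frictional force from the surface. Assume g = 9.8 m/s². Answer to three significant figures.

Here I = (2/3)MR², so the shape factor k = I/(MR²) = 2/3.
Along the incline Mg sinθ − f = Ma, and torque about the center fR = Iα = kMR²(a/R) gives f = kMa.
Combining, a = g sinθ/(1+k) and f = kMa = kMg sinθ/(1+k).
f = (2/3) × 6.61 × 9.8 × sin25.5° / 1.667 ≈ 11.2 N.

f ≈ 11.2 N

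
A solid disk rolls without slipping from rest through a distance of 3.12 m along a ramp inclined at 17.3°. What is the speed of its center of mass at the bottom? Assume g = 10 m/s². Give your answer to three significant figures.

v ≈ 3.52 m/s

The moment of inertia is (1/2)MR², giving k ≡ I/(MR²) = 0.5.
The rolling condition ω = v/R makes the rotational term ½I(v/R)² = ½kMv², so KE_total = ½(1+k)Mv² = (3/4)Mv².
The vertical drop is h = L sinθ = 3.12 × sin17.3° = 0.9278 m.
Energy conservation: Mgh = (3/4)Mv², so v = √(2gh/(1+k)) = √(2 × 10 × 0.9278 / 1.5) ≈ 3.52 m/s.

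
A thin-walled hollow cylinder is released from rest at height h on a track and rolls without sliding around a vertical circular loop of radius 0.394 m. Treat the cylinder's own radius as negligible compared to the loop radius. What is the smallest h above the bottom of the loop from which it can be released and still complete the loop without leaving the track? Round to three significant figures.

For this body I = MR², i.e. k = I/(MR²) = 1.
At the top, contact is just lost when gravity alone supplies the centripetal force: Mg = Mv_top²/r, i.e. v_top² = gr.
With ω = v/R, the kinetic energy at speed v is ½(1+k)Mv² = Mv².
Energy conservation from release (height h) to the top (height 2r): Mgh = Mg(2r) + M·gr.
Thus h_min = 2r + (1+k)r/2 = r(2 + 2/2) = 0.394 × 3 ≈ 1.18 m.

h_min ≈ 1.18 m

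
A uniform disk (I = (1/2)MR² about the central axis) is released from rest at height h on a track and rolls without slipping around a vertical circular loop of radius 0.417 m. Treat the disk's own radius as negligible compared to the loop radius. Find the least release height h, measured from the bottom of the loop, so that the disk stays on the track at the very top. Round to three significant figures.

Here I = (1/2)MR², so the shape factor k = I/(MR²) = 0.5.
At the top, contact is just lost when gravity alone supplies the centripetal force: Mg = Mv_top²/r, i.e. v_top² = gr.
With ω = v/R, the kinetic energy at speed v is ½(1+k)Mv² = (3/4)Mv².
Energy conservation from release (height h) to the top (height 2r): Mgh = Mg(2r) + (3/4)M·gr.
Thus h_min = 2r + (1+k)r/2 = r(2 + 1.5/2) = 0.417 × 2.75 ≈ 1.15 m.

h_min ≈ 1.15 m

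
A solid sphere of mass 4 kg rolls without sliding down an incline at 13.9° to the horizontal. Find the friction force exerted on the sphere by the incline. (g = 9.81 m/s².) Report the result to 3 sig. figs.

For this body I = (2/5)MR², i.e. k = I/(MR²) = 0.4.
Newton's second law down the slope: Mg sinθ − f = Ma. The torque equation fR = Iα (with α = a/R) gives f = kMa.
Combining, a = g sinθ/(1+k) and f = kMa = kMg sinθ/(1+k).
f = 0.4 × 4 × 9.81 × sin13.9° / 1.4 ≈ 2.69 N.

f ≈ 2.69 N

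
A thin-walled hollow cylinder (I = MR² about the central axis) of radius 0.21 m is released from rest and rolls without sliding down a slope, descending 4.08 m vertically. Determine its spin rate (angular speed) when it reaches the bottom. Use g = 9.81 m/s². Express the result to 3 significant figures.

The moment of inertia is MR², giving k ≡ I/(MR²) = 1.
Rolling without slipping gives ω = v/R, so the total kinetic energy is ½Mv² + ½Iω² = ½(1+k)Mv² = Mv².
Energy conservation Mgh = ½(1+k)Mv² gives v = √(2gh/(1+k)) = √(2 × 9.81 × 4.08 / 2) = 6.327 m/s.
Then ω = v/R = 6.327 / 0.21 ≈ 30.1 rad/s.

ω ≈ 30.1 rad/s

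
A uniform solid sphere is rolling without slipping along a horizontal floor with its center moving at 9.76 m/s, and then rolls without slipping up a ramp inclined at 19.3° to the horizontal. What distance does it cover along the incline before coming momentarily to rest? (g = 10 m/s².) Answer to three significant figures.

d ≈ 20.2 m

For this body I = (2/5)MR², i.e. k = I/(MR²) = 0.4.
Rolling without slipping gives ω = v/R, so the total kinetic energy is ½Mv² + ½Iω² = ½(1+k)Mv² = (7/10)Mv².
Setting this equal to Mgh gives the vertical rise h = (1+k)v₀²/(2g) = 1.4×9.76²/(2×10) = 6.668 m.
The distance along the slope is d = h/sinθ = 6.668/sin19.3° ≈ 20.2 m.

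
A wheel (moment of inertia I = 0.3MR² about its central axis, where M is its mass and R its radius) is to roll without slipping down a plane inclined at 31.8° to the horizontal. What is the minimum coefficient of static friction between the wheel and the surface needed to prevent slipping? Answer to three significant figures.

The moment of inertia is 0.3MR², giving k ≡ I/(MR²) = 0.3.
Newton's second law down the slope: Mg sinθ − f = Ma. The torque equation fR = Iα (with α = a/R) gives f = kMa.
These give a = g sinθ/(1+k) and the required friction f = kMg sinθ/(1+k).
With N = Mg cosθ, the no-slip condition f ≤ μN gives μ_min = f/N = k tanθ/(1+k).
μ_min = 0.3 × tan31.8° / 1.3 ≈ 0.143.

μ_min ≈ 0.143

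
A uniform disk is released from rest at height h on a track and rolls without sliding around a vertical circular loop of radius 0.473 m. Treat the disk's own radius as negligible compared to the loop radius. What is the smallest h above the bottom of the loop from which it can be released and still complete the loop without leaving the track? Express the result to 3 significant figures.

For this body I = (1/2)MR², i.e. k = I/(MR²) = 0.5.
At the top, contact is just lost when gravity alone supplies the centripetal force: Mg = Mv_top²/r, i.e. v_top² = gr.
With ω = v/R, the kinetic energy at speed v is ½(1+k)Mv² = (3/4)Mv².
Energy conservation from release (height h) to the top (height 2r): Mgh = Mg(2r) + (3/4)M·gr.
Thus h_min = 2r + (1+k)r/2 = r(2 + 1.5/2) = 0.473 × 2.75 ≈ 1.30 m.

h_min ≈ 1.30 m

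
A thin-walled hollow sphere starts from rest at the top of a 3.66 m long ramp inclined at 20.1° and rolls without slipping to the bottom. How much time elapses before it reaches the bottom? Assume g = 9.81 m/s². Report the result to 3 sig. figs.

t ≈ 1.90 s

For this body I = (2/3)MR², i.e. k = I/(MR²) = 2/3.
Translational: Mg sinθ − f = Ma. Rotational about the CM: fR = Iα = kMRa, so f = kMa.
Hence a = g sinθ/(1+k) = 9.81×sin20.1°/1.667 = 2.023 m/s².
With constant a from rest, t = √(2L/a) = √(2·3.66/2.023) ≈ 1.90 s.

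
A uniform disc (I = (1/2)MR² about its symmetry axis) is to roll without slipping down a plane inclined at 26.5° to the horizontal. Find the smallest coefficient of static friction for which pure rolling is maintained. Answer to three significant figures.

μ_min ≈ 0.166

With I = (1/2)MR², the ratio k = I/(MR²) is 0.5.
Newton's second law down the slope: Mg sinθ − f = Ma. The torque equation fR = Iα (with α = a/R) gives f = kMa.
These give a = g sinθ/(1+k) and the required friction f = kMg sinθ/(1+k).
The normal force is N = Mg cosθ, so μ_min = f/N = k tanθ/(1+k).
μ_min = 0.5 × tan26.5° / 1.5 ≈ 0.166.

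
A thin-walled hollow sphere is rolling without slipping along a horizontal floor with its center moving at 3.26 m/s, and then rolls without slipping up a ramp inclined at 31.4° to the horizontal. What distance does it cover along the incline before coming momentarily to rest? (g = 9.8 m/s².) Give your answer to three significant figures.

d ≈ 1.73 m

The moment of inertia is (2/3)MR², giving k ≡ I/(MR²) = 2/3.
The rolling condition ω = v/R makes the rotational term ½I(v/R)² = ½kMv², so KE_total = ½(1+k)Mv² = (5/6)Mv².
Setting this equal to Mgh gives the vertical rise h = (1+k)v₀²/(2g) = 1.667×3.26²/(2×9.8) = 0.9037 m.
Along the incline, d = h/sinθ = 0.9037/sin31.4° ≈ 1.73 m.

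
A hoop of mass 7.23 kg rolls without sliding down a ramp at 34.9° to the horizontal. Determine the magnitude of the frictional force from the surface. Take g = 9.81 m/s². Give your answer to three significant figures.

The moment of inertia is MR², giving k ≡ I/(MR²) = 1.
Newton's second law down the slope: Mg sinθ − f = Ma. The torque equation fR = Iα (with α = a/R) gives f = kMa.
Combining, a = g sinθ/(1+k) and f = kMa = kMg sinθ/(1+k).
f = 1 × 7.23 × 9.81 × sin34.9° / 2 ≈ 20.3 N.

f ≈ 20.3 N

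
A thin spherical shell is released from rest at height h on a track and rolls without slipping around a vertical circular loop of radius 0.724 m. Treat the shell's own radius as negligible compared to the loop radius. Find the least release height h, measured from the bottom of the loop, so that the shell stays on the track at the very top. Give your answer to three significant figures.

The moment of inertia is (2/3)MR², giving k ≡ I/(MR²) = 2/3.
At the top, contact is just lost when gravity alone supplies the centripetal force: Mg = Mv_top²/r, i.e. v_top² = gr.
With ω = v/R, the kinetic energy at speed v is ½(1+k)Mv² = (5/6)Mv².
Energy conservation from release (height h) to the top (height 2r): Mgh = Mg(2r) + (5/6)M·gr.
Thus h_min = 2r + (1+k)r/2 = r(2 + 1.667/2) = 0.724 × 2.833 ≈ 2.05 m.

h_min ≈ 2.05 m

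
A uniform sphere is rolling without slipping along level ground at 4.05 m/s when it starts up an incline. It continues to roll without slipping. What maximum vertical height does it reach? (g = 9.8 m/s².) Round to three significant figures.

With I = (2/5)MR², the ratio k = I/(MR²) is 0.4.
Rolling without slipping gives ω = v/R, so the total kinetic energy is ½Mv² + ½Iω² = ½(1+k)Mv² = (7/10)Mv².
At the top the kinetic energy is zero, so (7/10)Mv₀² = Mgh.
Thus h = (1+k)v₀²/(2g) = 1.4 × 4.05² / (2 × 9.8) ≈ 1.17 m.

h ≈ 1.17 m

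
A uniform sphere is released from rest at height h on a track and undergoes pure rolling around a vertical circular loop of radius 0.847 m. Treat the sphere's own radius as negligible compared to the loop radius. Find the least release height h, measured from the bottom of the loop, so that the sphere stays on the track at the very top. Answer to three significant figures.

h_min ≈ 2.29 m

Here I = (2/5)MR², so the shape factor k = I/(MR²) = 0.4.
At the top, contact is just lost when gravity alone supplies the centripetal force: Mg = Mv_top²/r, i.e. v_top² = gr.
With ω = v/R, the kinetic energy at speed v is ½(1+k)Mv² = (7/10)Mv².
Energy conservation from release (height h) to the top (height 2r): Mgh = Mg(2r) + (7/10)M·gr.
Thus h_min = 2r + (1+k)r/2 = r(2 + 1.4/2) = 0.847 × 2.7 ≈ 2.29 m.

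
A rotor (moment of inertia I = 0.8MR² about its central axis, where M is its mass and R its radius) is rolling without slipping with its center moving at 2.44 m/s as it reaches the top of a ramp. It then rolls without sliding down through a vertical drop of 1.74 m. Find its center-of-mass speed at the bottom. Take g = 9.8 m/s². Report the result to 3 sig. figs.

The moment of inertia is 0.8MR², giving k ≡ I/(MR²) = 0.8.
Rolling without slipping gives ω = v/R, so the total kinetic energy is ½Mv² + ½Iω² = ½(1+k)Mv² = (9/10)Mv².
Energy conservation: (9/10)Mv₀² + Mgh = (9/10)Mv², so v² = v₀² + 2gh/(1+k).
v = √(2.44² + 2×9.8×1.74/1.8) = √24.9 ≈ 4.99 m/s.

v ≈ 4.99 m/s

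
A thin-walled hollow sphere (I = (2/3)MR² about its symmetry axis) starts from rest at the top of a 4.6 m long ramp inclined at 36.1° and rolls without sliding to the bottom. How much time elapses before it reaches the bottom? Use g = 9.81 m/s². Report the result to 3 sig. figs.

t ≈ 1.63 s

The moment of inertia is (2/3)MR², giving k ≡ I/(MR²) = 2/3.
Newton's second law down the slope: Mg sinθ − f = Ma. The torque equation fR = Iα (with α = a/R) gives f = kMa.
Hence a = g sinθ/(1+k) = 9.81×sin36.1°/1.667 = 3.468 m/s².
With constant a from rest, t = √(2L/a) = √(2·4.6/3.468) ≈ 1.63 s.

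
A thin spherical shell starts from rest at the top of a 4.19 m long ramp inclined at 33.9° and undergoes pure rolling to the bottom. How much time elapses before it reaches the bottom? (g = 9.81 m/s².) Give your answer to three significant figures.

t ≈ 1.60 s

Here I = (2/3)MR², so the shape factor k = I/(MR²) = 2/3.
Along the incline Mg sinθ − f = Ma, and torque about the center fR = Iα = kMR²(a/R) gives f = kMa.
Hence a = g sinθ/(1+k) = 9.81×sin33.9°/1.667 = 3.283 m/s².
With constant a from rest, t = √(2L/a) = √(2·4.19/3.283) ≈ 1.60 s.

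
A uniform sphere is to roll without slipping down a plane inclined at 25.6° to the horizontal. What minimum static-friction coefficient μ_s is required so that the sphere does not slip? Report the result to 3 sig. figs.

μ_min ≈ 0.137

Here I = (2/5)MR², so the shape factor k = I/(MR²) = 0.4.
Newton's second law down the slope: Mg sinθ − f = Ma. The torque equation fR = Iα (with α = a/R) gives f = kMa.
These give a = g sinθ/(1+k) and the required friction f = kMg sinθ/(1+k).
With N = Mg cosθ, the no-slip condition f ≤ μN gives μ_min = f/N = k tanθ/(1+k).
μ_min = 0.4 × tan25.6° / 1.4 ≈ 0.137.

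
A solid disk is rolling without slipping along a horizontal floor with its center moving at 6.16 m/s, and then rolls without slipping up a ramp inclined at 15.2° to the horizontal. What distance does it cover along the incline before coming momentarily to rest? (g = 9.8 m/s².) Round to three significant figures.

d ≈ 11.1 m

With I = (1/2)MR², the ratio k = I/(MR²) is 0.5.
The rolling condition ω = v/R makes the rotational term ½I(v/R)² = ½kMv², so KE_total = ½(1+k)Mv² = (3/4)Mv².
Setting this equal to Mgh gives the vertical rise h = (1+k)v₀²/(2g) = 1.5×6.16²/(2×9.8) = 2.904 m.
The distance along the slope is d = h/sinθ = 2.904/sin15.2° ≈ 11.1 m.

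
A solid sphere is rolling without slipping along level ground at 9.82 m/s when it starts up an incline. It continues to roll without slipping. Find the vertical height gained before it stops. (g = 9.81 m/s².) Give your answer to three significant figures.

Here I = (2/5)MR², so the shape factor k = I/(MR²) = 0.4.
Pure rolling means v = ωR; then KE = ½Mv² + ½I(v/R)² = ½(1+k)Mv² = (7/10)Mv².
All of this converts to potential energy at the highest point: (7/10)Mv₀² = Mgh.
Thus h = (1+k)v₀²/(2g) = 1.4 × 9.82² / (2 × 9.81) ≈ 6.88 m.

h ≈ 6.88 m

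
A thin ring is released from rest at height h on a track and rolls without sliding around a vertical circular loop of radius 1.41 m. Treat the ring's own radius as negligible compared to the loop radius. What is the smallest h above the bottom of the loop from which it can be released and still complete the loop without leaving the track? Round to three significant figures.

h_min ≈ 4.23 m

For this body I = MR², i.e. k = I/(MR²) = 1.
At the top of the loop, the minimum-contact condition is Mg = Mv_top²/r, so v_top² = gr.
With ω = v/R, the kinetic energy at speed v is ½(1+k)Mv² = Mv².
Energy conservation from release (height h) to the top (height 2r): Mgh = Mg(2r) + M·gr.
Thus h_min = 2r + (1+k)r/2 = r(2 + 2/2) = 1.41 × 3 ≈ 4.23 m.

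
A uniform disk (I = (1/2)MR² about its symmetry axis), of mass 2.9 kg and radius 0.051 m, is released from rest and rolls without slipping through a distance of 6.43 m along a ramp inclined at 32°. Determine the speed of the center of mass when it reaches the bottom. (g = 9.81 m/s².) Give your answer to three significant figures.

For this body I = (1/2)MR², i.e. k = I/(MR²) = 0.5.
Since it rolls without slipping, ω = v/R and KE = ½Mv² + ½Iω² = ½(1+k)Mv² = (3/4)Mv².
The vertical drop is h = L sinθ = 6.43 × sin32° = 3.407 m.
Energy conservation: Mgh = (3/4)Mv², so v = √(2gh/(1+k)) = √(2 × 9.81 × 3.407 / 1.5) ≈ 6.68 m/s.

v ≈ 6.68 m/s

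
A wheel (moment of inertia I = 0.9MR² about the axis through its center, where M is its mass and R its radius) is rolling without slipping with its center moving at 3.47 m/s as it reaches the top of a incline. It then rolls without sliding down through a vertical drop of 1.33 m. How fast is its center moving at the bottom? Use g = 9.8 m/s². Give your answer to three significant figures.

v ≈ 5.08 m/s

Here I = 0.9MR², so the shape factor k = I/(MR²) = 0.9.
Since it rolls without slipping, ω = v/R and KE = ½Mv² + ½Iω² = ½(1+k)Mv² = (19/20)Mv².
Energy conservation: (19/20)Mv₀² + Mgh = (19/20)Mv², so v² = v₀² + 2gh/(1+k).
v = √(3.47² + 2×9.8×1.33/1.9) = √25.76 ≈ 5.08 m/s.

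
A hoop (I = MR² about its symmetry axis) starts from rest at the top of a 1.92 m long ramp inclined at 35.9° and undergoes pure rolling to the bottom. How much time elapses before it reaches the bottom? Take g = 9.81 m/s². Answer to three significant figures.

t ≈ 1.16 s

The moment of inertia is MR², giving k ≡ I/(MR²) = 1.
Translational: Mg sinθ − f = Ma. Rotational about the CM: fR = Iα = kMRa, so f = kMa.
Hence a = g sinθ/(1+k) = 9.81×sin35.9°/2 = 2.876 m/s².
With constant a from rest, t = √(2L/a) = √(2·1.92/2.876) ≈ 1.16 s.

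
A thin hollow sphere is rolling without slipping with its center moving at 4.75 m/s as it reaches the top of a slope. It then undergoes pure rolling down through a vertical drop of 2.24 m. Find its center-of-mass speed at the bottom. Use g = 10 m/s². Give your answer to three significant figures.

v ≈ 7.03 m/s

Here I = (2/3)MR², so the shape factor k = I/(MR²) = 2/3.
Since it rolls without slipping, ω = v/R and KE = ½Mv² + ½Iω² = ½(1+k)Mv² = (5/6)Mv².
Energy conservation: (5/6)Mv₀² + Mgh = (5/6)Mv², so v² = v₀² + 2gh/(1+k).
v = √(4.75² + 2×10×2.24/1.667) = √49.44 ≈ 7.03 m/s.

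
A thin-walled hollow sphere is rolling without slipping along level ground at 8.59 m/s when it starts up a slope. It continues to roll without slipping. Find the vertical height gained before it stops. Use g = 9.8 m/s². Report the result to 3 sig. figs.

For this body I = (2/3)MR², i.e. k = I/(MR²) = 2/3.
The rolling condition ω = v/R makes the rotational term ½I(v/R)² = ½kMv², so KE_total = ½(1+k)Mv² = (5/6)Mv².
At the top the kinetic energy is zero, so (5/6)Mv₀² = Mgh.
Thus h = (1+k)v₀²/(2g) = 1.667 × 8.59² / (2 × 9.8) ≈ 6.27 m.

h ≈ 6.27 m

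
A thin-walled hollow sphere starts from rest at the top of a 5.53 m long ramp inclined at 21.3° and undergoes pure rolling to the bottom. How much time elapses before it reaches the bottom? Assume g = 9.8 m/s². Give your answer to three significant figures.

t ≈ 2.28 s

With I = (2/3)MR², the ratio k = I/(MR²) is 2/3.
Translational: Mg sinθ − f = Ma. Rotational about the CM: fR = Iα = kMRa, so f = kMa.
Hence a = g sinθ/(1+k) = 9.8×sin21.3°/1.667 = 2.136 m/s².
With constant a from rest, t = √(2L/a) = √(2·5.53/2.136) ≈ 2.28 s.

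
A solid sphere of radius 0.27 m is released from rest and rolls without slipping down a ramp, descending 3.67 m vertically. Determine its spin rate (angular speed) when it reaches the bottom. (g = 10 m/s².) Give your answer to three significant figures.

ω ≈ 26.8 rad/s

For this body I = (2/5)MR², i.e. k = I/(MR²) = 0.4.
Pure rolling means v = ωR; then KE = ½Mv² + ½I(v/R)² = ½(1+k)Mv² = (7/10)Mv².
Energy conservation Mgh = ½(1+k)Mv² gives v = √(2gh/(1+k)) = √(2 × 10 × 3.67 / 1.4) = 7.241 m/s.
Then ω = v/R = 7.241 / 0.27 ≈ 26.8 rad/s.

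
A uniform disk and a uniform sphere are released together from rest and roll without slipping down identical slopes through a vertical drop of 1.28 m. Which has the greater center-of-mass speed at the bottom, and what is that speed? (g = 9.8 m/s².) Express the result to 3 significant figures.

the uniform sphere, at v ≈ 4.23 m/s

For rolling without slipping, Mgh = ½(1+k)Mv² where k = I/(MR²), so v = √(2gh/(1+k)).
Uniform disk: k = 0.5, giving v = √(2×9.8×1.28/1.5) = 4.09 m/s.
Uniform sphere: k = 0.4, giving v = √(2×9.8×1.28/1.4) = 4.233 m/s.
The smaller k wins: the uniform sphere, at ≈ 4.23 m/s.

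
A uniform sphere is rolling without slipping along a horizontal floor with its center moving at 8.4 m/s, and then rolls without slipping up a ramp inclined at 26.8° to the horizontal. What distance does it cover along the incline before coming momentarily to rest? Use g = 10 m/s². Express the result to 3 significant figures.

d ≈ 11.0 m

The moment of inertia is (2/5)MR², giving k ≡ I/(MR²) = 0.4.
Since it rolls without slipping, ω = v/R and KE = ½Mv² + ½Iω² = ½(1+k)Mv² = (7/10)Mv².
Setting this equal to Mgh gives the vertical rise h = (1+k)v₀²/(2g) = 1.4×8.4²/(2×10) = 4.939 m.
Along the incline, d = h/sinθ = 4.939/sin26.8° ≈ 11.0 m.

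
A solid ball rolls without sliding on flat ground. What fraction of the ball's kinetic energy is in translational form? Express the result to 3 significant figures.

fraction ≈ 0.714

With I = (2/5)MR², the ratio k = I/(MR²) is 0.4.
With ω = v/R, KE_trans = ½Mv² and KE_rot = ½Iω² = ½kMv², so KE_total = ½(1+k)Mv².
The translational fraction is therefore 1/(1+k) = 1/1.4 ≈ 0.714.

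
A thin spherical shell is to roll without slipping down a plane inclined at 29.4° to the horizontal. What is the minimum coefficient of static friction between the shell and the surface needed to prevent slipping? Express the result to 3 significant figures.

μ_min ≈ 0.225

The moment of inertia is (2/3)MR², giving k ≡ I/(MR²) = 2/3.
Along the incline Mg sinθ − f = Ma, and torque about the center fR = Iα = kMR²(a/R) gives f = kMa.
These give a = g sinθ/(1+k) and the required friction f = kMg sinθ/(1+k).
With N = Mg cosθ, the no-slip condition f ≤ μN gives μ_min = f/N = k tanθ/(1+k).
μ_min = (2/3) × tan29.4° / 1.667 ≈ 0.225.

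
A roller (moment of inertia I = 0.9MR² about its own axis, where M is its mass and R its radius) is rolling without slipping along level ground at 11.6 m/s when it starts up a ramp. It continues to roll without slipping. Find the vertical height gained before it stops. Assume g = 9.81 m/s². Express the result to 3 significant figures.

h ≈ 13.0 m

For this body I = 0.9MR², i.e. k = I/(MR²) = 0.9.
Rolling without slipping gives ω = v/R, so the total kinetic energy is ½Mv² + ½Iω² = ½(1+k)Mv² = (19/20)Mv².
At the top the kinetic energy is zero, so (19/20)Mv₀² = Mgh.
Thus h = (1+k)v₀²/(2g) = 1.9 × 11.6² / (2 × 9.81) ≈ 13.0 m.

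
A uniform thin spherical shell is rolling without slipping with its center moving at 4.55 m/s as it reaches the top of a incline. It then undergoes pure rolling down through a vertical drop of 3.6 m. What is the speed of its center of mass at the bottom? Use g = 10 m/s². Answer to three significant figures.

The moment of inertia is (2/3)MR², giving k ≡ I/(MR²) = 2/3.
Pure rolling means v = ωR; then KE = ½Mv² + ½I(v/R)² = ½(1+k)Mv² = (5/6)Mv².
Conserving energy between top and bottom: (5/6)Mv² = (5/6)Mv₀² + Mgh, hence v² = v₀² + 2gh/(1+k).
v = √(4.55² + 2×10×3.6/1.667) = √63.9 ≈ 7.99 m/s.

v ≈ 7.99 m/s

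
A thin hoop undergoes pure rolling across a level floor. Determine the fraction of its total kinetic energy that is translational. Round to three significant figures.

For this body I = MR², i.e. k = I/(MR²) = 1.
With ω = v/R, KE_trans = ½Mv² and KE_rot = ½Iω² = ½kMv², so KE_total = ½(1+k)Mv².
The translational fraction is therefore 1/(1+k) = 1/2 ≈ 0.500.

fraction ≈ 0.500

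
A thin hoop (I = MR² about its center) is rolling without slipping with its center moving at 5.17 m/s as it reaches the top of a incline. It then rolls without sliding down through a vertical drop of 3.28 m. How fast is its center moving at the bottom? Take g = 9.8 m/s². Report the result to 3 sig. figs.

Here I = MR², so the shape factor k = I/(MR²) = 1.
The rolling condition ω = v/R makes the rotational term ½I(v/R)² = ½kMv², so KE_total = ½(1+k)Mv² = Mv².
Energy conservation: Mv₀² + Mgh = Mv², so v² = v₀² + 2gh/(1+k).
v = √(5.17² + 2×9.8×3.28/2) = √58.87 ≈ 7.67 m/s.

v ≈ 7.67 m/s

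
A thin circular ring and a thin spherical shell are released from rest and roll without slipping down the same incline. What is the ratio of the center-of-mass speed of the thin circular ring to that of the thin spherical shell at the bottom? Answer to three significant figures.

v_ratio ≈ 0.913

Each satisfies Mgh = ½(1+k)Mv² with k = I/(MR²), so v ∝ 1/√(1+k).
For the thin circular ring k = 1; for the thin spherical shell k = 2/3.
v₁/v₂ = √((1+k₂)/(1+k₁)) = √(1.667/2) ≈ 0.913.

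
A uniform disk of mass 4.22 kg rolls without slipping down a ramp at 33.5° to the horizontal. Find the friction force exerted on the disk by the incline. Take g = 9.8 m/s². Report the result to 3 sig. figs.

f ≈ 7.61 N

The moment of inertia is (1/2)MR², giving k ≡ I/(MR²) = 0.5.
Newton's second law down the slope: Mg sinθ − f = Ma. The torque equation fR = Iα (with α = a/R) gives f = kMa.
Combining, a = g sinθ/(1+k) and f = kMa = kMg sinθ/(1+k).
f = 0.5 × 4.22 × 9.8 × sin33.5° / 1.5 ≈ 7.61 N.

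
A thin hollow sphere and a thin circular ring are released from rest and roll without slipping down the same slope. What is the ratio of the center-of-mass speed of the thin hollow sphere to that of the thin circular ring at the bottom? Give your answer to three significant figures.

v_ratio ≈ 1.10

Each satisfies Mgh = ½(1+k)Mv² with k = I/(MR²), so v ∝ 1/√(1+k).
For the thin hollow sphere k = 2/3; for the thin circular ring k = 1.
v₁/v₂ = √((1+k₂)/(1+k₁)) = √(2/1.667) ≈ 1.10.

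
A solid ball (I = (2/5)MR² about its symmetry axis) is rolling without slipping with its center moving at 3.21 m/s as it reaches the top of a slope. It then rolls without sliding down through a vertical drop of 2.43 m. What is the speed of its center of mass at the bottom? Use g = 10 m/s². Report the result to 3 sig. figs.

The moment of inertia is (2/5)MR², giving k ≡ I/(MR²) = 0.4.
The rolling condition ω = v/R makes the rotational term ½I(v/R)² = ½kMv², so KE_total = ½(1+k)Mv² = (7/10)Mv².
Energy conservation: (7/10)Mv₀² + Mgh = (7/10)Mv², so v² = v₀² + 2gh/(1+k).
v = √(3.21² + 2×10×2.43/1.4) = √45.02 ≈ 6.71 m/s.

v ≈ 6.71 m/s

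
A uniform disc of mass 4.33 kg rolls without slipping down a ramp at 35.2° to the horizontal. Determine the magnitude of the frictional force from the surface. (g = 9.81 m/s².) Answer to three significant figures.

f ≈ 8.16 N

With I = (1/2)MR², the ratio k = I/(MR²) is 0.5.
Translational: Mg sinθ − f = Ma. Rotational about the CM: fR = Iα = kMRa, so f = kMa.
Combining, a = g sinθ/(1+k) and f = kMa = kMg sinθ/(1+k).
f = 0.5 × 4.33 × 9.81 × sin35.2° / 1.5 ≈ 8.16 N.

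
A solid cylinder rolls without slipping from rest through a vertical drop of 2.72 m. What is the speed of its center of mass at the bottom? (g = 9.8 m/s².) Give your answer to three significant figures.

v ≈ 5.96 m/s

Here I = (1/2)MR², so the shape factor k = I/(MR²) = 0.5.
Since it rolls without slipping, ω = v/R and KE = ½Mv² + ½Iω² = ½(1+k)Mv² = (3/4)Mv².
Setting Mgh = (3/4)Mv² gives v = √(2gh/(1+k)) = √(2·9.8·2.72/1.5) ≈ 5.96 m/s.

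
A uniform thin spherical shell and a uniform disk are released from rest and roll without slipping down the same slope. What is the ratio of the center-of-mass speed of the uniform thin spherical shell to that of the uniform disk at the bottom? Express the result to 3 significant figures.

Each satisfies Mgh = ½(1+k)Mv² with k = I/(MR²), so v ∝ 1/√(1+k).
For the uniform thin spherical shell k = 2/3; for the uniform disk k = 0.5.
v₁/v₂ = √((1+k₂)/(1+k₁)) = √(1.5/1.667) ≈ 0.949.

v_ratio ≈ 0.949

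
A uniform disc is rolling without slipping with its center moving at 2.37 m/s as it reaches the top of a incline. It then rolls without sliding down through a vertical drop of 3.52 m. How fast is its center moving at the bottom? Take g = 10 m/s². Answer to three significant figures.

Here I = (1/2)MR², so the shape factor k = I/(MR²) = 0.5.
Rolling without slipping gives ω = v/R, so the total kinetic energy is ½Mv² + ½Iω² = ½(1+k)Mv² = (3/4)Mv².
Conserving energy between top and bottom: (3/4)Mv² = (3/4)Mv₀² + Mgh, hence v² = v₀² + 2gh/(1+k).
v = √(2.37² + 2×10×3.52/1.5) = √52.55 ≈ 7.25 m/s.

v ≈ 7.25 m/s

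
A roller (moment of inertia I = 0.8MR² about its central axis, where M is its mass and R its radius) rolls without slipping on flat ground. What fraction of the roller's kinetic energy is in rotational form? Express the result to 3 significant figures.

With I = 0.8MR², the ratio k = I/(MR²) is 0.8.
Since ω = v/R, the translational part is ½Mv² and the rotational part is ½I(v/R)² = ½kMv²; the total is ½(1+k)Mv².
The rotational fraction is therefore k/(1+k) = 0.8/1.8 ≈ 0.444.

fraction ≈ 0.444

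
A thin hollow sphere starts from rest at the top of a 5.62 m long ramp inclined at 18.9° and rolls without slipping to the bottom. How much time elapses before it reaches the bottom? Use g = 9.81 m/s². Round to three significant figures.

With I = (2/3)MR², the ratio k = I/(MR²) is 2/3.
Translational: Mg sinθ − f = Ma. Rotational about the CM: fR = Iα = kMRa, so f = kMa.
Hence a = g sinθ/(1+k) = 9.81×sin18.9°/1.667 = 1.907 m/s².
Starting from rest, L = ½at², so t = √(2L/a) = √(2×5.62/1.907) ≈ 2.43 s.

t ≈ 2.43 s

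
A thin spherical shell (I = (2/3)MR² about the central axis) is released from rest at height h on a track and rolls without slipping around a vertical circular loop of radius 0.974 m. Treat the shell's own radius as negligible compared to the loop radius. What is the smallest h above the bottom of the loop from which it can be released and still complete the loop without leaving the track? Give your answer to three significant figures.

The moment of inertia is (2/3)MR², giving k ≡ I/(MR²) = 2/3.
At the top of the loop, the minimum-contact condition is Mg = Mv_top²/r, so v_top² = gr.
With ω = v/R, the kinetic energy at speed v is ½(1+k)Mv² = (5/6)Mv².
Energy conservation from release (height h) to the top (height 2r): Mgh = Mg(2r) + (5/6)M·gr.
Thus h_min = 2r + (1+k)r/2 = r(2 + 1.667/2) = 0.974 × 2.833 ≈ 2.76 m.

h_min ≈ 2.76 m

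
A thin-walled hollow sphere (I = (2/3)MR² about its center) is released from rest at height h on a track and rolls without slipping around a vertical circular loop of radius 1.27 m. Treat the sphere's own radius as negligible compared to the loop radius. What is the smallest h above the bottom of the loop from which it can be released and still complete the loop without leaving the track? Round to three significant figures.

h_min ≈ 3.60 m

For this body I = (2/3)MR², i.e. k = I/(MR²) = 2/3.
At the top of the loop, the minimum-contact condition is Mg = Mv_top²/r, so v_top² = gr.
With ω = v/R, the kinetic energy at speed v is ½(1+k)Mv² = (5/6)Mv².
Energy conservation from release (height h) to the top (height 2r): Mgh = Mg(2r) + (5/6)M·gr.
Thus h_min = 2r + (1+k)r/2 = r(2 + 1.667/2) = 1.27 × 2.833 ≈ 3.60 m.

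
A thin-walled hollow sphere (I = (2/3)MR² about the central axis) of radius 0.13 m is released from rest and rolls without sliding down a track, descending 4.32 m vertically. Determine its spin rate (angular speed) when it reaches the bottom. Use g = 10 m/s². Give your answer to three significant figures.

ω ≈ 55.4 rad/s

With I = (2/3)MR², the ratio k = I/(MR²) is 2/3.
Rolling without slipping gives ω = v/R, so the total kinetic energy is ½Mv² + ½Iω² = ½(1+k)Mv² = (5/6)Mv².
Energy conservation Mgh = ½(1+k)Mv² gives v = √(2gh/(1+k)) = √(2 × 10 × 4.32 / 1.667) = 7.2 m/s.
Then ω = v/R = 7.2 / 0.13 ≈ 55.4 rad/s.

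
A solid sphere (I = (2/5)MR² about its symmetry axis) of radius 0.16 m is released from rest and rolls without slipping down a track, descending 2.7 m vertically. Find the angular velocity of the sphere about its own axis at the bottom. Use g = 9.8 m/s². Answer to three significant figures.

The moment of inertia is (2/5)MR², giving k ≡ I/(MR²) = 0.4.
Pure rolling means v = ωR; then KE = ½Mv² + ½I(v/R)² = ½(1+k)Mv² = (7/10)Mv².
Energy conservation Mgh = ½(1+k)Mv² gives v = √(2gh/(1+k)) = √(2 × 9.8 × 2.7 / 1.4) = 6.148 m/s.
The angular speed follows from ω = v/R = 6.148/0.16 ≈ 38.4 rad/s.

ω ≈ 38.4 rad/s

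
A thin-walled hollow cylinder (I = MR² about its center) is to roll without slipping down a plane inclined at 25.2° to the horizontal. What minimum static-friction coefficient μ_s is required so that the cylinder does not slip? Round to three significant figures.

μ_min ≈ 0.235

The moment of inertia is MR², giving k ≡ I/(MR²) = 1.
Newton's second law down the slope: Mg sinθ − f = Ma. The torque equation fR = Iα (with α = a/R) gives f = kMa.
These give a = g sinθ/(1+k) and the required friction f = kMg sinθ/(1+k).
The normal force is N = Mg cosθ, so μ_min = f/N = k tanθ/(1+k).
μ_min = 1 × tan25.2° / 2 ≈ 0.235.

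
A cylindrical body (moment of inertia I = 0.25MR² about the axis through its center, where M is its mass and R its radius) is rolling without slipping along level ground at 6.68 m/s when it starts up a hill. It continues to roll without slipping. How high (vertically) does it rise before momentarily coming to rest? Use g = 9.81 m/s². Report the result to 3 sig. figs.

h ≈ 2.84 m

With I = 0.25MR², the ratio k = I/(MR²) is 0.25.
The rolling condition ω = v/R makes the rotational term ½I(v/R)² = ½kMv², so KE_total = ½(1+k)Mv² = (5/8)Mv².
At the top the kinetic energy is zero, so (5/8)Mv₀² = Mgh.
Thus h = (1+k)v₀²/(2g) = 1.25 × 6.68² / (2 × 9.81) ≈ 2.84 m.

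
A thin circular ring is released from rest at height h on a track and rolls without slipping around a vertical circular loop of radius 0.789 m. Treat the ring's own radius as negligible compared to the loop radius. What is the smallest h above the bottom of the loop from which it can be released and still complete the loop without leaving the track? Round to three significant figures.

The moment of inertia is MR², giving k ≡ I/(MR²) = 1.
At the top, contact is just lost when gravity alone supplies the centripetal force: Mg = Mv_top²/r, i.e. v_top² = gr.
With ω = v/R, the kinetic energy at speed v is ½(1+k)Mv² = Mv².
Energy conservation from release (height h) to the top (height 2r): Mgh = Mg(2r) + M·gr.
Thus h_min = 2r + (1+k)r/2 = r(2 + 2/2) = 0.789 × 3 ≈ 2.37 m.

h_min ≈ 2.37 m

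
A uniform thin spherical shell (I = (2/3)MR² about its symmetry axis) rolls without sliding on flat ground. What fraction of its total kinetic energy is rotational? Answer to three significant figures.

fraction ≈ 0.400

Here I = (2/3)MR², so the shape factor k = I/(MR²) = 2/3.
With ω = v/R, KE_trans = ½Mv² and KE_rot = ½Iω² = ½kMv², so KE_total = ½(1+k)Mv².
The rotational fraction is therefore k/(1+k) = (2/3)/1.667 ≈ 0.400.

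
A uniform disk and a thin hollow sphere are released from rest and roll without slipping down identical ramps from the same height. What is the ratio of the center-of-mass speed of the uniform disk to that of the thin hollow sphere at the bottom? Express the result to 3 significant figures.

v_ratio ≈ 1.05

Each satisfies Mgh = ½(1+k)Mv² with k = I/(MR²), so v ∝ 1/√(1+k).
For the uniform disk k = 0.5; for the thin hollow sphere k = 2/3.
v₁/v₂ = √((1+k₂)/(1+k₁)) = √(1.667/1.5) ≈ 1.05.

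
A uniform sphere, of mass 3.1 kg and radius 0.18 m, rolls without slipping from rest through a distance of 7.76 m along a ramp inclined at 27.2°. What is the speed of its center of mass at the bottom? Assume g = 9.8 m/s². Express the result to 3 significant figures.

The moment of inertia is (2/5)MR², giving k ≡ I/(MR²) = 0.4.
The rolling condition ω = v/R makes the rotational term ½I(v/R)² = ½kMv², so KE_total = ½(1+k)Mv² = (7/10)Mv².
The vertical drop is h = L sinθ = 7.76 × sin27.2° = 3.547 m.
Setting Mgh = (7/10)Mv² gives v = √(2gh/(1+k)) = √(2·9.8·3.547/1.4) ≈ 7.05 m/s.

v ≈ 7.05 m/s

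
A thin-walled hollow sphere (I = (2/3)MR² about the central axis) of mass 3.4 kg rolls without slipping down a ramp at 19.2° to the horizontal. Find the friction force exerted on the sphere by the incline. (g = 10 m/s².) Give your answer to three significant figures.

For this body I = (2/3)MR², i.e. k = I/(MR²) = 2/3.
Translational: Mg sinθ − f = Ma. Rotational about the CM: fR = Iα = kMRa, so f = kMa.
Combining, a = g sinθ/(1+k) and f = kMa = kMg sinθ/(1+k).
f = (2/3) × 3.4 × 10 × sin19.2° / 1.667 ≈ 4.47 N.

f ≈ 4.47 N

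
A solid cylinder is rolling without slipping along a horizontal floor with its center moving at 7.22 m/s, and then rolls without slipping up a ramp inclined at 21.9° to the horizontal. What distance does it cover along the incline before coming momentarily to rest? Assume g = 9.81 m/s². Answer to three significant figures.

d ≈ 10.7 m

The moment of inertia is (1/2)MR², giving k ≡ I/(MR²) = 0.5.
Rolling without slipping gives ω = v/R, so the total kinetic energy is ½Mv² + ½Iω² = ½(1+k)Mv² = (3/4)Mv².
Setting this equal to Mgh gives the vertical rise h = (1+k)v₀²/(2g) = 1.5×7.22²/(2×9.81) = 3.985 m.
The distance along the slope is d = h/sinθ = 3.985/sin21.9° ≈ 10.7 m.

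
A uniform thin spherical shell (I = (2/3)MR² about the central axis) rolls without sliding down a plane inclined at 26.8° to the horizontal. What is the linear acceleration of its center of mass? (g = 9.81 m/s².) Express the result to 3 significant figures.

a ≈ 2.65 m/s²

The moment of inertia is (2/3)MR², giving k ≡ I/(MR²) = 2/3.
Newton's second law down the slope: Mg sinθ − f = Ma. The torque equation fR = Iα (with α = a/R) gives f = kMa.
Eliminating f: Mg sinθ = (1+k)Ma, so a = g sinθ/(1+k) = 9.81 × sin26.8° / 1.667 ≈ 2.65 m/s².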